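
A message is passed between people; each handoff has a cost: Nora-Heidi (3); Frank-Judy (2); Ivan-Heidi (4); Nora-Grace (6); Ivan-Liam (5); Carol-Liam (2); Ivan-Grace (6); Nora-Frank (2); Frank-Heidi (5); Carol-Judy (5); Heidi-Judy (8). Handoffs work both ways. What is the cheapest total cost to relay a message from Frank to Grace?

A few of the Frank→Grace routes:
Frank→Nora→Heidi→Ivan→Grace: 2 + 3 + 4 + 6 = 15
Frank→Nora→Grace: 2 + 6 = 8
Frank→Judy→Heidi→Nora→Grace: 2 + 8 + 3 + 6 = 19
Frank→Heidi→Ivan→Grace: 5 + 4 + 6 = 15
Frank→Heidi→Nora→Grace: 5 + 3 + 6 = 14
The minimum is 8.

8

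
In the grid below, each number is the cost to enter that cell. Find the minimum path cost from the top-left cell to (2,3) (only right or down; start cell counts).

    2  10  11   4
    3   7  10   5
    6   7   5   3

Cheapest: (0,0) -> (1,0) -> (2,0) -> (2,1) -> (2,2) -> (2,3)
  2 + 3 + 6 + 7 + 5 + 3 = 26
For comparison, the top-then-right route costs 35.

26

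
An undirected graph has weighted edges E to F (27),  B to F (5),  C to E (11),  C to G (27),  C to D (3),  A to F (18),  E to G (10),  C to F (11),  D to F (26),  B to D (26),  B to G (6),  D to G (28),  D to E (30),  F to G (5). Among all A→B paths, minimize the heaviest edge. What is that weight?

Comparing a few candidate routes:
A→F→C→D→B: max(18, 11, 3, 26) = 26
A→F→G→B: max(18, 5, 6) = 18
A→F→B: max(18, 5) = 18
A→F→C→E→G→B: max(18, 11, 11, 10, 6) = 18
The minimum achievable maximum is 18.

18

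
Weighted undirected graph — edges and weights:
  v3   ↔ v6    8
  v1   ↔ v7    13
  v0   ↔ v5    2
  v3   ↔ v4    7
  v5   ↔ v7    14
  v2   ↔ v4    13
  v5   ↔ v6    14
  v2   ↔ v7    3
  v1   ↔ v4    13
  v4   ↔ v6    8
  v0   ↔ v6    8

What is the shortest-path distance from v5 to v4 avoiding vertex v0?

22

Routes from v5 to v4 avoiding v0:
v5 -> v7 -> v1 -> v4: 14 + 13 + 13 = 40
v5 -> v6 -> v3 -> v4: 14 + 8 + 7 = 29
v5 -> v7 -> v2 -> v4: 14 + 3 + 13 = 30
v5 -> v6 -> v4: 14 + 8 = 22
Shortest: 22.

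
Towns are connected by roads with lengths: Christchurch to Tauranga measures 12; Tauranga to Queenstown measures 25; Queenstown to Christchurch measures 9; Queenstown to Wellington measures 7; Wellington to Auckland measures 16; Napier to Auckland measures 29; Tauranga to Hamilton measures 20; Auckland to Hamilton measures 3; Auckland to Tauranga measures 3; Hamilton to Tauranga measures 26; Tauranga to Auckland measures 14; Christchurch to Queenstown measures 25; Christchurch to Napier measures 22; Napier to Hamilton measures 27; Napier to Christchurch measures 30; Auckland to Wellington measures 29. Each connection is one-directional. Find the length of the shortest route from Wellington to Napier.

75

Paths from Wellington to Napier:
Wellington → Auckland → Tauranga → Queenstown → Christchurch → Napier: 16 + 3 + 25 + 9 + 22 = 75
Wellington → Auckland → Hamilton → Tauranga → Queenstown → Christchurch → Napier: 16 + 3 + 26 + 25 + 9 + 22 = 101
The minimum is 75.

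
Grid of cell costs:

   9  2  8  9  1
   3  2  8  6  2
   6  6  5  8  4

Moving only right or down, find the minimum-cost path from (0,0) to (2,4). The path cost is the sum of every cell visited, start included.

Path [0,0] -> [0,1] -> [1,1] -> [1,2] -> [1,3] -> [1,4] -> [2,4]: 9 + 2 + 2 + 8 + 6 + 2 + 4 = 33.

33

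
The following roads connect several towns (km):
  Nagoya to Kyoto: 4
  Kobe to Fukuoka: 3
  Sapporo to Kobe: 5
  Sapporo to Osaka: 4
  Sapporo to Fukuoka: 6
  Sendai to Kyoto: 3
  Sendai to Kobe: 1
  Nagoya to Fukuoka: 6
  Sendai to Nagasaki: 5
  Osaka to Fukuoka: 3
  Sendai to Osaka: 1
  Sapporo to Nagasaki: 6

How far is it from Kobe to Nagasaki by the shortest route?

6

Checking several routes:
Kobe -> Fukuoka -> Osaka -> Sendai -> Nagasaki: 3 + 3 + 1 + 5 = 12
Kobe -> Sapporo -> Osaka -> Sendai -> Nagasaki: 5 + 4 + 1 + 5 = 15
Kobe -> Fukuoka -> Sapporo -> Nagasaki: 3 + 6 + 6 = 15
Kobe -> Sendai -> Osaka -> Sapporo -> Nagasaki: 1 + 1 + 4 + 6 = 12
Kobe -> Sapporo -> Nagasaki: 5 + 6 = 11
Kobe -> Sendai -> Nagasaki: 1 + 5 = 6
The minimum is 6 km.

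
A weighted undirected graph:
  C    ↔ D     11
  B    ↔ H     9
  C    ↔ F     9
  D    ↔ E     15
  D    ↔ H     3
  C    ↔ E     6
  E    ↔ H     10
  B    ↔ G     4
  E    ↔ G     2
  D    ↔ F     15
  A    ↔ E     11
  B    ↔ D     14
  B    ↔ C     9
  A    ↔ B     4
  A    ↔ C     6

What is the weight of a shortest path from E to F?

15

Comparing a few candidate routes:
E -> A -> C -> F: 11 + 6 + 9 = 26
E -> C -> F: 6 + 9 = 15
E -> D -> F: 15 + 15 = 30
E -> H -> D -> F: 10 + 3 + 15 = 28
E -> G -> B -> A -> C -> F: 2 + 4 + 4 + 6 + 9 = 25
E -> G -> B -> C -> F: 2 + 4 + 9 + 9 = 24
Shortest: 15.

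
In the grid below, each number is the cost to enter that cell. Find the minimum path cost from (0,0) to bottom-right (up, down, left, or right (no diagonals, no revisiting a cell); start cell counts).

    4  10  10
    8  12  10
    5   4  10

One optimal route is r0c0 -> r1c0 -> r2c0 -> r2c1 -> r2c2.
Its cost is 4 + 8 + 5 + 4 + 10 = 31.

31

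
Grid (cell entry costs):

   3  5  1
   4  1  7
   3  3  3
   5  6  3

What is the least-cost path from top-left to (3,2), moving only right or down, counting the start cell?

17

Take r0c0 -> r1c0 -> r1c1 -> r2c1 -> r2c2 -> r3c2 for a total of 3 + 4 + 1 + 3 + 3 + 3 = 17.
For comparison, the top-then-right route costs 22.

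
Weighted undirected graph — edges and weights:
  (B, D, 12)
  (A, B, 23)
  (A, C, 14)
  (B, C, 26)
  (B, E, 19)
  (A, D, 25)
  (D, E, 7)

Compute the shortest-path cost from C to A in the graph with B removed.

14

Candidate routes:
C -> A: 14
Shortest: 14.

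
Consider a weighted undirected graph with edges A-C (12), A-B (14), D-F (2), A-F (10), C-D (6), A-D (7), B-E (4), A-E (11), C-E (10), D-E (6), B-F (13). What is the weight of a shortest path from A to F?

Checking several routes:
A - E - D - F: 11 + 6 + 2 = 19
A - F: 10
A - D - F: 7 + 2 = 9
The minimum is 9.

9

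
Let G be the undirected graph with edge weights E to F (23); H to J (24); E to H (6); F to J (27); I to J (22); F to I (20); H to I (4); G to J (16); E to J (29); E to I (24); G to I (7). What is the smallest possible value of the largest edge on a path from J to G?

Comparing a few candidate routes:
J→H→E→F→I→G: max(24, 6, 23, 20, 7) = 24
J→I→G: max(22, 7) = 22
J→H→I→G: max(24, 4, 7) = 24
J→H→E→I→G: max(24, 6, 24, 7) = 24
J→G: max(16) = 16
Smallest bottleneck: 16.

16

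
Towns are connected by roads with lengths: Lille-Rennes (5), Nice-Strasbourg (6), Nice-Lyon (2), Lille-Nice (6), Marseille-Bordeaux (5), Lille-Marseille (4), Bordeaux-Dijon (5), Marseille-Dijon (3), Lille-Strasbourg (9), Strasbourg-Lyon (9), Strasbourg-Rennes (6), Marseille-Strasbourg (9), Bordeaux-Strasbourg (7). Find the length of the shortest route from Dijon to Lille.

Checking several routes:
Dijon -> Bordeaux -> Strasbourg -> Lille: 5 + 7 + 9 = 21
Dijon -> Bordeaux -> Marseille -> Lille: 5 + 5 + 4 = 14
Dijon -> Marseille -> Lille: 3 + 4 = 7
Shortest: 7.

7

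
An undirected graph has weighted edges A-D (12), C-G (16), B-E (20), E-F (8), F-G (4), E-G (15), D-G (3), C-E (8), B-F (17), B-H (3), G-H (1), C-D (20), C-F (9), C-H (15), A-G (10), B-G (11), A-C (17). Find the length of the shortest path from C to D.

16

Checking several routes:
C → F → G → D: 9 + 4 + 3 = 16
C → H → G → D: 15 + 1 + 3 = 19
C → D: 20
C → G → D: 16 + 3 = 19
The minimum is 16.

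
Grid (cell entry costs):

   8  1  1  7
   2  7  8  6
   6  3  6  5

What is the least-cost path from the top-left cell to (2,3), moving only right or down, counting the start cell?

28

Path [0,0] -> [0,1] -> [0,2] -> [0,3] -> [1,3] -> [2,3]: 8 + 1 + 1 + 7 + 6 + 5 = 28.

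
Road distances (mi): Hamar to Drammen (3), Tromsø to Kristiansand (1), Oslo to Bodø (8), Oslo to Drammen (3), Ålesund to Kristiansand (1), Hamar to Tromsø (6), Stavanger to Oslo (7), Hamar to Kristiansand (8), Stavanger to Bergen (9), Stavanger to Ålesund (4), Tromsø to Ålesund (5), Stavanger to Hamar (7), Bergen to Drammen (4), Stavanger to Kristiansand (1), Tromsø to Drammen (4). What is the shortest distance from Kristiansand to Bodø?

16

Some routes from Kristiansand to Bodø:
Kristiansand→Stavanger→Oslo→Bodø: 1 + 7 + 8 = 16
Kristiansand→Ålesund→Tromsø→Drammen→Oslo→Bodø: 1 + 5 + 4 + 3 + 8 = 21
Kristiansand→Tromsø→Hamar→Drammen→Oslo→Bodø: 1 + 6 + 3 + 3 + 8 = 21
Kristiansand→Tromsø→Drammen→Oslo→Bodø: 1 + 4 + 3 + 8 = 16
Kristiansand→Ålesund→Stavanger→Oslo→Bodø: 1 + 4 + 7 + 8 = 20
The minimum is 16 mi.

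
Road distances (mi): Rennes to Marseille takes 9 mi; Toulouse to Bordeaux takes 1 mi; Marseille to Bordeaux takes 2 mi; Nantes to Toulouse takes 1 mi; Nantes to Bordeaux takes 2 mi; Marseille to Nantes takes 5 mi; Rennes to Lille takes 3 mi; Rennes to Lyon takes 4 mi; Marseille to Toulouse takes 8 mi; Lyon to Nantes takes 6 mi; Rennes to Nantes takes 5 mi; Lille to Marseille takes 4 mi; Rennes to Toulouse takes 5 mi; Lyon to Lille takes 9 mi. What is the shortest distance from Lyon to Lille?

Some routes from Lyon to Lille:
Lyon - Lille: 9
Lyon - Nantes - Toulouse - Bordeaux - Marseille - Lille: 6 + 1 + 1 + 2 + 4 = 14
Lyon - Rennes - Lille: 4 + 3 = 7
Lyon - Nantes - Rennes - Lille: 6 + 5 + 3 = 14
The minimum is 7 mi.

7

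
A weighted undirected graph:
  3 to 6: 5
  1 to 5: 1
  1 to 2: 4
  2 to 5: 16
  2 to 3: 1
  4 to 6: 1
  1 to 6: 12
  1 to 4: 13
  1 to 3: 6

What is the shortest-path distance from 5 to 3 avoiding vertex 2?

Paths from 5 to 3 avoiding 2:
5-1-6-3: 1 + 12 + 5 = 18
5-1-3: 1 + 6 = 7
5-1-4-6-3: 1 + 13 + 1 + 5 = 20
The minimum is 7.

7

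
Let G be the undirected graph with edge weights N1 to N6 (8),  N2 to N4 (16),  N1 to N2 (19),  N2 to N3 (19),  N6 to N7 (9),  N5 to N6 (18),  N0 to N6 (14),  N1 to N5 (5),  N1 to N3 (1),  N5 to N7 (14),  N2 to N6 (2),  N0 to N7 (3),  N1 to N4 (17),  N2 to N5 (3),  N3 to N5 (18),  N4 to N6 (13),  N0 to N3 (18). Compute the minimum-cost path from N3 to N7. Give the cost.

18

Some routes from N3 to N7:
N3 → N1 → N5 → N7: 1 + 5 + 14 = 20
N3 → N1 → N6 → N7: 1 + 8 + 9 = 18
N3 → N1 → N5 → N2 → N6 → N7: 1 + 5 + 3 + 2 + 9 = 20
N3 → N1 → N6 → N0 → N7: 1 + 8 + 14 + 3 = 26
N3 → N0 → N7: 18 + 3 = 21
Shortest: 18.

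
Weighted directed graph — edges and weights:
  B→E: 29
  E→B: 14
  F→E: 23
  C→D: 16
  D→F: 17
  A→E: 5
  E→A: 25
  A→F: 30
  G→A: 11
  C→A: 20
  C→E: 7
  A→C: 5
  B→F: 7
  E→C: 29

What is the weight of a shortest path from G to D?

Routes from G to D:
G-A-C-D: 11 + 5 + 16 = 32
G-A-E-C-D: 11 + 5 + 29 + 16 = 61
G-A-F-E-C-D: 11 + 30 + 23 + 29 + 16 = 109
The minimum is 32.

32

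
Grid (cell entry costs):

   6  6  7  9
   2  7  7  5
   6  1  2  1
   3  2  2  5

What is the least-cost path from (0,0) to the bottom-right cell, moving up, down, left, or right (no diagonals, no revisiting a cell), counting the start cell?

23

Best path: (0,0) -> (1,0) -> (2,0) -> (2,1) -> (2,2) -> (2,3) -> (3,3)
Cost: 6 + 2 + 6 + 1 + 2 + 1 + 5 = 23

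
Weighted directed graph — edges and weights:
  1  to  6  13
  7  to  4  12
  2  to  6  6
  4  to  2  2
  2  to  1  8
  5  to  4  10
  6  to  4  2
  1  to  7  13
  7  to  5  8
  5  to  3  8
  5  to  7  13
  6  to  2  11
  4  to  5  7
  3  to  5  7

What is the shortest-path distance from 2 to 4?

Candidate routes:
2 - 6 - 4: 6 + 2 = 8
2 - 1 - 7 - 4: 8 + 13 + 12 = 33
2 - 1 - 7 - 5 - 4: 8 + 13 + 8 + 10 = 39
2 - 1 - 6 - 4: 8 + 13 + 2 = 23
Shortest: 8.

8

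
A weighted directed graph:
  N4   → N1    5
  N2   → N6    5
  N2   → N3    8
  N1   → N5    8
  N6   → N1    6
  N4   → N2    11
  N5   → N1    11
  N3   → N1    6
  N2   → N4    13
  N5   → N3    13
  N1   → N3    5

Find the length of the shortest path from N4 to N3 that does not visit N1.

19

Candidate routes:
N4→N2→N3: 11 + 8 = 19
The minimum is 19.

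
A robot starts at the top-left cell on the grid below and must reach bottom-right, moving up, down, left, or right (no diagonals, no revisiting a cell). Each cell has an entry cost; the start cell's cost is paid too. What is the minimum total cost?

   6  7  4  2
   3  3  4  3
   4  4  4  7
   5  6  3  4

Path r0c0 → r1c0 → r1c1 → r1c2 → r2c2 → r3c2 → r3c3: 6 + 3 + 3 + 4 + 4 + 3 + 4 = 27.

27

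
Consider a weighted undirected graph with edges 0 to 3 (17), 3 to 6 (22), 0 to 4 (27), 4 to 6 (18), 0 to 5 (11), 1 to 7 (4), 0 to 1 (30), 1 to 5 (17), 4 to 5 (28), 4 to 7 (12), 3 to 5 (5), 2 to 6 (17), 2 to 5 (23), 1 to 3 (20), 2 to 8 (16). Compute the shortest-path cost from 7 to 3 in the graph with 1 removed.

45

Comparing a few candidate routes:
7 → 4 → 6 → 3: 12 + 18 + 22 = 52
7 → 4 → 5 → 3: 12 + 28 + 5 = 45
7 → 4 → 0 → 5 → 3: 12 + 27 + 11 + 5 = 55
7 → 4 → 0 → 3: 12 + 27 + 17 = 56
The minimum is 45.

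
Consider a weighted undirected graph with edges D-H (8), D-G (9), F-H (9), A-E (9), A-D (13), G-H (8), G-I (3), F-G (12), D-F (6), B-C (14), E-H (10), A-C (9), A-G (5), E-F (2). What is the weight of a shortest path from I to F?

15

Comparing a few candidate routes:
I → G → F: 3 + 12 = 15
I → G → A → E → F: 3 + 5 + 9 + 2 = 19
I → G → D → F: 3 + 9 + 6 = 18
Shortest: 15.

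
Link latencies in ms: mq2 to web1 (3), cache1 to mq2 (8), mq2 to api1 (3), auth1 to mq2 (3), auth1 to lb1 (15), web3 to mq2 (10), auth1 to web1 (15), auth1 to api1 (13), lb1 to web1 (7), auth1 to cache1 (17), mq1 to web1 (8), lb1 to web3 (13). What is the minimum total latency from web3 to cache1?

18

Comparing a few candidate routes:
web3-mq2-auth1-cache1: 10 + 3 + 17 = 30
web3-mq2-api1-auth1-cache1: 10 + 3 + 13 + 17 = 43
web3-lb1-auth1-mq2-cache1: 13 + 15 + 3 + 8 = 39
web3-mq2-cache1: 10 + 8 = 18
web3-lb1-web1-mq2-cache1: 13 + 7 + 3 + 8 = 31
The minimum is 18 ms.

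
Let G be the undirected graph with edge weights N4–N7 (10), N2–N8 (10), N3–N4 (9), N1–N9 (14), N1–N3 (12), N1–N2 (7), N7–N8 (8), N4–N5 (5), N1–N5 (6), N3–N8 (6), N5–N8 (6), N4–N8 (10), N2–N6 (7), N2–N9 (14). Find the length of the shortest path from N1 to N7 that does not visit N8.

Candidate routes:
N1-N3-N4-N7: 12 + 9 + 10 = 31
N1-N5-N4-N7: 6 + 5 + 10 = 21
Best route has total 21.

21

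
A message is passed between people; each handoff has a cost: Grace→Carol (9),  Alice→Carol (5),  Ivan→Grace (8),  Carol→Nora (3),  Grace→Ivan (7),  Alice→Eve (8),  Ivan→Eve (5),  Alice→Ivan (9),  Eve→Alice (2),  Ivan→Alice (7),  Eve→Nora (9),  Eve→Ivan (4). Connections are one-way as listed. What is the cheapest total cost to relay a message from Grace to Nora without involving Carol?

21

Routes from Grace to Nora avoiding Carol:
Grace - Ivan - Eve - Nora: 7 + 5 + 9 = 21
Grace - Ivan - Alice - Eve - Nora: 7 + 7 + 8 + 9 = 31
Shortest: 21.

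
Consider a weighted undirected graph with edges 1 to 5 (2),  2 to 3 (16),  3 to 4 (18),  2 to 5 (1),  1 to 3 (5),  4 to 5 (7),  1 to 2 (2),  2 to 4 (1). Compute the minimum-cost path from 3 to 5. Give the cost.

A few of the 3→5 routes:
3 - 1 - 5: 5 + 2 = 7
3 - 1 - 2 - 5: 5 + 2 + 1 = 8
3 - 1 - 2 - 4 - 5: 5 + 2 + 1 + 7 = 15
3 - 2 - 1 - 5: 16 + 2 + 2 = 20
3 - 2 - 5: 16 + 1 = 17
The minimum is 7.

7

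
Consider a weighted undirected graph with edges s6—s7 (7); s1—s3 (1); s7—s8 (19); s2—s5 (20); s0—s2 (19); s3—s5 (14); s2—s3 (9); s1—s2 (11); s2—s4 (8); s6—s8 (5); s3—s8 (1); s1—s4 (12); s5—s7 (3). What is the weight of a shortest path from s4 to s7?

Checking several routes:
s4-s2-s5-s7: 8 + 20 + 3 = 31
s4-s2-s1-s3-s8-s6-s7: 8 + 11 + 1 + 1 + 5 + 7 = 33
s4-s1-s3-s8-s7: 12 + 1 + 1 + 19 = 33
s4-s1-s3-s8-s6-s7: 12 + 1 + 1 + 5 + 7 = 26
s4-s2-s3-s8-s6-s7: 8 + 9 + 1 + 5 + 7 = 30
s4-s1-s3-s5-s7: 12 + 1 + 14 + 3 = 30
Shortest: 26.

26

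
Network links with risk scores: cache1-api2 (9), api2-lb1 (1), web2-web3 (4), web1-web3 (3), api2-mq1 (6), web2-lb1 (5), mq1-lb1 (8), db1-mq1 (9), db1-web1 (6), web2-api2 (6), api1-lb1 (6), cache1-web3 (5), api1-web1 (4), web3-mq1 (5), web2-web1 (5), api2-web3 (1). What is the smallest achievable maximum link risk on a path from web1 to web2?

A few of the web1→web2 routes:
web1 - web3 - api2 - lb1 - web2: max(3, 1, 1, 5) = 5
web1 - web3 - web2: max(3, 4) = 4
web1 - web2: max(5) = 5
Smallest bottleneck: 4.

4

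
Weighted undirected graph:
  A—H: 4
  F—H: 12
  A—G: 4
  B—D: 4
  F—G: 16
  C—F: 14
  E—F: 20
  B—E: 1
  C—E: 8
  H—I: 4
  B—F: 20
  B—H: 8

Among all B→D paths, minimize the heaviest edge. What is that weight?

4

Paths from B to D:
B - D: max(4) = 4
The minimum achievable maximum is 4.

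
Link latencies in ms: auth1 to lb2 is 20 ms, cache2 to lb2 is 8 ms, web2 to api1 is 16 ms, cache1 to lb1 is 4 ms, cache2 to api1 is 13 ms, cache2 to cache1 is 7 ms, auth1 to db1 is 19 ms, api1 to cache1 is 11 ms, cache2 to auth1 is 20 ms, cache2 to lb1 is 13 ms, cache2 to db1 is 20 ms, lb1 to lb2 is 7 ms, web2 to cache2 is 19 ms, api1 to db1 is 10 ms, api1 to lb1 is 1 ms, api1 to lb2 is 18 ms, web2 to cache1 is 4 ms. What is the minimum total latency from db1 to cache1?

15

Some routes from db1 to cache1:
db1 -> api1 -> cache1: 10 + 11 = 21
db1 -> api1 -> lb1 -> cache1: 10 + 1 + 4 = 15
db1 -> cache2 -> cache1: 20 + 7 = 27
db1 -> api1 -> cache2 -> cache1: 10 + 13 + 7 = 30
The minimum is 15 ms.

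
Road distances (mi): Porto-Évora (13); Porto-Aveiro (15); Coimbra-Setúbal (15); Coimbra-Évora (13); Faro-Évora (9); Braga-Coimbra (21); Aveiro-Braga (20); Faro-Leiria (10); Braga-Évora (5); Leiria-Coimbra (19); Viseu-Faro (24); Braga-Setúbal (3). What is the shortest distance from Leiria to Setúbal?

A few of the Leiria→Setúbal routes:
Leiria - Coimbra - Setúbal: 19 + 15 = 34
Leiria - Coimbra - Évora - Braga - Setúbal: 19 + 13 + 5 + 3 = 40
Leiria - Coimbra - Braga - Setúbal: 19 + 21 + 3 = 43
Leiria - Faro - Évora - Braga - Setúbal: 10 + 9 + 5 + 3 = 27
Shortest: 27 mi.

27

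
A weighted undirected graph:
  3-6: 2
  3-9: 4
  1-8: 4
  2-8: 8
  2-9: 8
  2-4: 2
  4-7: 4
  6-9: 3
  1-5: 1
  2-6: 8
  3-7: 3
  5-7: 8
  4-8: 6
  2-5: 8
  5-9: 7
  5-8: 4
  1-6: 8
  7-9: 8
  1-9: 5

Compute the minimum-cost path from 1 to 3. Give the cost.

Comparing a few candidate routes:
1 - 9 - 3: 5 + 4 = 9
1 - 5 - 7 - 3: 1 + 8 + 3 = 12
1 - 5 - 9 - 6 - 3: 1 + 7 + 3 + 2 = 13
1 - 5 - 9 - 3: 1 + 7 + 4 = 12
1 - 6 - 3: 8 + 2 = 10
1 - 9 - 6 - 3: 5 + 3 + 2 = 10
The minimum is 9.

9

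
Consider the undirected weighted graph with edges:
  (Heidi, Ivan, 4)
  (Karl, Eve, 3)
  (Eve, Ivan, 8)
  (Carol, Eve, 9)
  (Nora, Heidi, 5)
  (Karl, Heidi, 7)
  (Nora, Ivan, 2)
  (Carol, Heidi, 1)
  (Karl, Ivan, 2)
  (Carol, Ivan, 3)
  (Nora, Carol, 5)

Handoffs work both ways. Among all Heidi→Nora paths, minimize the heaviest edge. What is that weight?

Some routes from Heidi to Nora:
Heidi -> Carol -> Ivan -> Nora: max(1, 3, 2) = 3
Heidi -> Ivan -> Nora: max(4, 2) = 4
Heidi -> Carol -> Nora: max(1, 5) = 5
Best route has worst link 3.

3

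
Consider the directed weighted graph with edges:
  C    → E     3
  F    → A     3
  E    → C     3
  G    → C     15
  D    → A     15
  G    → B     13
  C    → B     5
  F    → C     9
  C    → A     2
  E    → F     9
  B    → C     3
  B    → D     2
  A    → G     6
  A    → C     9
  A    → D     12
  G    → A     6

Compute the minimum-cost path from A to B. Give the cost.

Paths from A to B:
A → C → B: 9 + 5 = 14
A → G → B: 6 + 13 = 19
A → G → C → B: 6 + 15 + 5 = 26
Best route has total 14.

14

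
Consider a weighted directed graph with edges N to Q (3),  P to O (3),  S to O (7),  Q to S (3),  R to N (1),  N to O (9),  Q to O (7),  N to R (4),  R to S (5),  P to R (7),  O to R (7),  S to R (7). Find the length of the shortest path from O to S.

Paths from O to S:
O -> R -> S: 7 + 5 = 12
O -> R -> N -> Q -> S: 7 + 1 + 3 + 3 = 14
Best route has total 12.

12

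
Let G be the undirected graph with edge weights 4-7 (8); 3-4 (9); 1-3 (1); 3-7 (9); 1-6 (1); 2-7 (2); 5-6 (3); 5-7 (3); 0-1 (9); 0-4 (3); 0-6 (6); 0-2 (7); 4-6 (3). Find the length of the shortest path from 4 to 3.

Some routes from 4 to 3:
4 -> 0 -> 1 -> 3: 3 + 9 + 1 = 13
4 -> 7 -> 5 -> 6 -> 1 -> 3: 8 + 3 + 3 + 1 + 1 = 16
4 -> 7 -> 3: 8 + 9 = 17
4 -> 6 -> 1 -> 3: 3 + 1 + 1 = 5
4 -> 0 -> 6 -> 1 -> 3: 3 + 6 + 1 + 1 = 11
4 -> 3: 9
Best route has total 5.

5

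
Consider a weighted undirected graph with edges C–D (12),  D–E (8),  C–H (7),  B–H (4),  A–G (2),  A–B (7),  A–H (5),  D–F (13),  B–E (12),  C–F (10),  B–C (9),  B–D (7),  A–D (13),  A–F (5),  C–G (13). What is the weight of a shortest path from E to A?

A few of the E→A routes:
E→D→A: 8 + 13 = 21
E→B→A: 12 + 7 = 19
E→D→B→A: 8 + 7 + 7 = 22
E→B→H→A: 12 + 4 + 5 = 21
Best route has total 19.

19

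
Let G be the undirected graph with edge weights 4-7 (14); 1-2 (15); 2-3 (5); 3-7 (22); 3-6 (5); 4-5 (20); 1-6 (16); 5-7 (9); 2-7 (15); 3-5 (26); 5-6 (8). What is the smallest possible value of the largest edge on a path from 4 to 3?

14

Comparing a few candidate routes:
4-5-6-3: max(20, 8, 5) = 20
4-7-5-6-1-2-3: max(14, 9, 8, 16, 15, 5) = 16
4-5-6-1-2-3: max(20, 8, 16, 15, 5) = 20
4-7-2-1-6-3: max(14, 15, 15, 16, 5) = 16
4-7-2-3: max(14, 15, 5) = 15
4-7-5-6-3: max(14, 9, 8, 5) = 14
Best route has worst link 14.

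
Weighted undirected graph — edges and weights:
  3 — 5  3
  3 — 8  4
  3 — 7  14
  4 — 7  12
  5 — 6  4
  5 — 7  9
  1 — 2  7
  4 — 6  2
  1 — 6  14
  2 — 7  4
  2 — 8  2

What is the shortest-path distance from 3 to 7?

10

Checking several routes:
3 → 8 → 2 → 7: 4 + 2 + 4 = 10
3 → 5 → 7: 3 + 9 = 12
3 → 5 → 6 → 1 → 2 → 7: 3 + 4 + 14 + 7 + 4 = 32
3 → 5 → 6 → 4 → 7: 3 + 4 + 2 + 12 = 21
3 → 7: 14
Shortest: 10.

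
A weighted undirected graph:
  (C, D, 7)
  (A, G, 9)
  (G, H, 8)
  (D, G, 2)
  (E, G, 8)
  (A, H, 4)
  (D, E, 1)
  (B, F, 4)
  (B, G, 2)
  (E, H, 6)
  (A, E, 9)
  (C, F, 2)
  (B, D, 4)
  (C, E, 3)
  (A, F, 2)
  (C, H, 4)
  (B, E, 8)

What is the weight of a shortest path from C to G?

6

A few of the C→G routes:
C - E - D - B - G: 3 + 1 + 4 + 2 = 10
C - D - G: 7 + 2 = 9
C - E - D - G: 3 + 1 + 2 = 6
C - F - B - G: 2 + 4 + 2 = 8
The minimum is 6.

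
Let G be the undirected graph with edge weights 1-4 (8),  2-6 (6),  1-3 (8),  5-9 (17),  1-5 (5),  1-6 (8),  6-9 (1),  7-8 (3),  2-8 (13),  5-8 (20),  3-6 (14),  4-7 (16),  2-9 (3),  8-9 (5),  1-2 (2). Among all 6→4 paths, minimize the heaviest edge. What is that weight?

A few of the 6→4 routes:
6-1-2-9-8-7-4: max(8, 2, 3, 5, 3, 16) = 16
6-9-2-1-4: max(1, 3, 2, 8) = 8
6-2-1-4: max(6, 2, 8) = 8
6-9-8-2-1-4: max(1, 5, 13, 2, 8) = 13
6-3-1-4: max(14, 8, 8) = 14
6-1-4: max(8, 8) = 8
Best route has worst link 8.

8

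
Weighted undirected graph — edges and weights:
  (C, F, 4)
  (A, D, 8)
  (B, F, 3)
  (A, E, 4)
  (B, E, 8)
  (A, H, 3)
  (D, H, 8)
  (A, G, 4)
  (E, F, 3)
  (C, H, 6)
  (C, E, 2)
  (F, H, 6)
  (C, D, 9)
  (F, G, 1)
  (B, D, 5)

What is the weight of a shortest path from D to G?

9

Comparing a few candidate routes:
D - B - F - G: 5 + 3 + 1 = 9
D - C - F - G: 9 + 4 + 1 = 14
D - A - G: 8 + 4 = 12
The minimum is 9.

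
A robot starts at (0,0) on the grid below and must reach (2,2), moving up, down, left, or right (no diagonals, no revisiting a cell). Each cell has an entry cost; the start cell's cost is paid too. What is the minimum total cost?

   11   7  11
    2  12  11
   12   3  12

Take r0c0→r1c0→r1c1→r2c1→r2c2 for a total of 11 + 2 + 12 + 3 + 12 = 40.

40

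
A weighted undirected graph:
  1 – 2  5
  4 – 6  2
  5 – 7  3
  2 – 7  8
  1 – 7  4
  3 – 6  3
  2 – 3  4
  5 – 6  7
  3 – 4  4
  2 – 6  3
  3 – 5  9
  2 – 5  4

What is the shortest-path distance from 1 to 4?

A few of the 1→4 routes:
1 -> 2 -> 3 -> 6 -> 4: 5 + 4 + 3 + 2 = 14
1 -> 7 -> 5 -> 2 -> 6 -> 4: 4 + 3 + 4 + 3 + 2 = 16
1 -> 2 -> 6 -> 4: 5 + 3 + 2 = 10
1 -> 2 -> 3 -> 4: 5 + 4 + 4 = 13
1 -> 2 -> 6 -> 3 -> 4: 5 + 3 + 3 + 4 = 15
1 -> 7 -> 5 -> 6 -> 4: 4 + 3 + 7 + 2 = 16
Best route has total 10.

10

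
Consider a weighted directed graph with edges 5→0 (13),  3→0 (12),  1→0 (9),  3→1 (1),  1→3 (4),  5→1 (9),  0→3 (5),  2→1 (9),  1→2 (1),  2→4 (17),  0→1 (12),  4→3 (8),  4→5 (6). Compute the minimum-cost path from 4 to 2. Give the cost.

10

Checking several routes:
4→5→0→3→1→2: 6 + 13 + 5 + 1 + 1 = 26
4→5→0→1→2: 6 + 13 + 12 + 1 = 32
4→3→1→2: 8 + 1 + 1 = 10
4→5→1→2: 6 + 9 + 1 = 16
Best route has total 10.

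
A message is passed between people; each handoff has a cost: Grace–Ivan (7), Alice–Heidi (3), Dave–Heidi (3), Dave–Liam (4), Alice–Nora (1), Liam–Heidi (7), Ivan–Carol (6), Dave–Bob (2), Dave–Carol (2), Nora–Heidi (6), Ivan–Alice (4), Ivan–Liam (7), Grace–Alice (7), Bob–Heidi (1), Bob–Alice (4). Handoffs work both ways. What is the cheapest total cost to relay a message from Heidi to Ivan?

A few of the Heidi→Ivan routes:
Heidi -> Bob -> Alice -> Ivan: 1 + 4 + 4 = 9
Heidi -> Bob -> Dave -> Carol -> Ivan: 1 + 2 + 2 + 6 = 11
Heidi -> Alice -> Ivan: 3 + 4 = 7
Best route has total 7.

7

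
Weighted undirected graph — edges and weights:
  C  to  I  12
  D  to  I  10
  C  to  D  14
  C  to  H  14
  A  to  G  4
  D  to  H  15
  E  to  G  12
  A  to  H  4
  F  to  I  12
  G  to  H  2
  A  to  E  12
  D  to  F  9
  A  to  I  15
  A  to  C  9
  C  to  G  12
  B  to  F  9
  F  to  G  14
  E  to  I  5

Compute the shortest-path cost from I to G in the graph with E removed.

Checking several routes:
I -> A -> H -> G: 15 + 4 + 2 = 21
I -> A -> G: 15 + 4 = 19
I -> C -> G: 12 + 12 = 24
Best route has total 19.

19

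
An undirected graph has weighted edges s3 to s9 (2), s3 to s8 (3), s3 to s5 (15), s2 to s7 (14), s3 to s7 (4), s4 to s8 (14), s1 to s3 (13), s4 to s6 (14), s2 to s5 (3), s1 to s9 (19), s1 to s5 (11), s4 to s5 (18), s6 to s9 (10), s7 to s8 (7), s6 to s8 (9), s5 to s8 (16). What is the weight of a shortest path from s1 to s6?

Some routes from s1 to s6:
s1 → s9 → s3 → s8 → s6: 19 + 2 + 3 + 9 = 33
s1 → s3 → s8 → s6: 13 + 3 + 9 = 25
s1 → s9 → s6: 19 + 10 = 29
s1 → s3 → s9 → s6: 13 + 2 + 10 = 25
s1 → s3 → s7 → s8 → s6: 13 + 4 + 7 + 9 = 33
s1 → s5 → s8 → s6: 11 + 16 + 9 = 36
Shortest: 25.

25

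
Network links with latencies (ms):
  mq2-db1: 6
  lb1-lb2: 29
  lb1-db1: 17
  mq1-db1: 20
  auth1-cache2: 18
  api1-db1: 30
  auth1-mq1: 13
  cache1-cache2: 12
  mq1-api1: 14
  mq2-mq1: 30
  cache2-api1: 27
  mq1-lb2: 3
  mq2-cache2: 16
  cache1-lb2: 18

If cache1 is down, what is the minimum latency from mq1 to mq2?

Some routes from mq1 to mq2 avoiding cache1:
mq1→api1→db1→mq2: 14 + 30 + 6 = 50
mq1→api1→cache2→mq2: 14 + 27 + 16 = 57
mq1→auth1→cache2→mq2: 13 + 18 + 16 = 47
mq1→lb2→lb1→db1→mq2: 3 + 29 + 17 + 6 = 55
mq1→mq2: 30
mq1→db1→mq2: 20 + 6 = 26
The minimum is 26 ms.

26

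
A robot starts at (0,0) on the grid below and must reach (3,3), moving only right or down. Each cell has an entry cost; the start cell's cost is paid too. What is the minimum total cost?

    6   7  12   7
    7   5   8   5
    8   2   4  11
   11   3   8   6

Take r0c0 -> r0c1 -> r1c1 -> r2c1 -> r3c1 -> r3c2 -> r3c3 for a total of 6 + 7 + 5 + 2 + 3 + 8 + 6 = 37.
(Top row then right column would cost 54.)

37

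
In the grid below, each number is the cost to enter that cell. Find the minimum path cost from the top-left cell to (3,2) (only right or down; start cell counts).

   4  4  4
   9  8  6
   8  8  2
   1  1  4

Best path: [0,0] -> [0,1] -> [0,2] -> [1,2] -> [2,2] -> [3,2]
Cost: 4 + 4 + 4 + 6 + 2 + 4 = 24

24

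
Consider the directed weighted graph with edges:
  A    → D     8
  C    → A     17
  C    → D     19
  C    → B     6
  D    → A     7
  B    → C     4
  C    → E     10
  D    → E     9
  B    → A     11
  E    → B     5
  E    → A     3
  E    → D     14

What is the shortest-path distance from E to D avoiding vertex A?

Candidate routes:
E→B→C→D: 5 + 4 + 19 = 28
E→D: 14
Best route has total 14.

14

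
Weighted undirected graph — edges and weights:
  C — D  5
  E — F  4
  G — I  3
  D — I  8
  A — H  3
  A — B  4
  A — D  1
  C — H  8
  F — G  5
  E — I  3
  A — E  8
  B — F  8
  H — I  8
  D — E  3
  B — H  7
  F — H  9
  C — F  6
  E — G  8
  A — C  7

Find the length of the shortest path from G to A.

10

A few of the G→A routes:
G-F-E-D-A: 5 + 4 + 3 + 1 = 13
G-I-D-A: 3 + 8 + 1 = 12
G-E-D-A: 8 + 3 + 1 = 12
G-I-H-A: 3 + 8 + 3 = 14
G-I-E-A: 3 + 3 + 8 = 14
G-I-E-D-A: 3 + 3 + 3 + 1 = 10
The minimum is 10.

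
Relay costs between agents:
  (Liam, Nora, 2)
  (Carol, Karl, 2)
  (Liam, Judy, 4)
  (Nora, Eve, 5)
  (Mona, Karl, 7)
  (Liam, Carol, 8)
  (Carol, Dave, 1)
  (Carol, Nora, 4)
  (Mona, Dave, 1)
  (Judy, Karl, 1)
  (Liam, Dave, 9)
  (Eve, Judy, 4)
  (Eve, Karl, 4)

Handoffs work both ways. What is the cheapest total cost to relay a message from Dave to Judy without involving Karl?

11

Some routes from Dave to Judy avoiding Karl:
Dave → Carol → Nora → Liam → Judy: 1 + 4 + 2 + 4 = 11
Dave → Carol → Liam → Judy: 1 + 8 + 4 = 13
Dave → Carol → Nora → Eve → Judy: 1 + 4 + 5 + 4 = 14
Dave → Liam → Judy: 9 + 4 = 13
Dave → Liam → Nora → Eve → Judy: 9 + 2 + 5 + 4 = 20
The minimum is 11.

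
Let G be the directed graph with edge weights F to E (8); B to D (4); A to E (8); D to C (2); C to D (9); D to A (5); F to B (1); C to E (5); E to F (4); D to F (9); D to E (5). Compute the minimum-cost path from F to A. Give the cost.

10

Routes from F to A:
F - B - D - A: 1 + 4 + 5 = 10
The minimum is 10.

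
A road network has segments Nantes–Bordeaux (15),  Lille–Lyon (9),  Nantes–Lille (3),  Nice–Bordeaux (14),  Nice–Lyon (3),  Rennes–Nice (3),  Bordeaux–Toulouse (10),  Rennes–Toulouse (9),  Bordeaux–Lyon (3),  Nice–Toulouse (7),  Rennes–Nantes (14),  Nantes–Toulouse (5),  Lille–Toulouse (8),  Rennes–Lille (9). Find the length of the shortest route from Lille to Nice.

Some routes from Lille to Nice:
Lille -> Rennes -> Nice: 9 + 3 = 12
Lille -> Nantes -> Toulouse -> Rennes -> Nice: 3 + 5 + 9 + 3 = 20
Lille -> Toulouse -> Nice: 8 + 7 = 15
Lille -> Nantes -> Toulouse -> Nice: 3 + 5 + 7 = 15
Lille -> Nantes -> Rennes -> Nice: 3 + 14 + 3 = 20
Lille -> Lyon -> Nice: 9 + 3 = 12
Best route has total 12.

12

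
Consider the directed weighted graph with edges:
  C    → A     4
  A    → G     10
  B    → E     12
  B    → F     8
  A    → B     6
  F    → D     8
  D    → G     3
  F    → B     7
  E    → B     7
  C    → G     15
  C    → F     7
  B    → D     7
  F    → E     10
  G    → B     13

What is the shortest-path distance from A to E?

Candidate routes:
A -> G -> B -> E: 10 + 13 + 12 = 35
A -> G -> B -> F -> E: 10 + 13 + 8 + 10 = 41
A -> B -> F -> E: 6 + 8 + 10 = 24
A -> B -> E: 6 + 12 = 18
The minimum is 18.

18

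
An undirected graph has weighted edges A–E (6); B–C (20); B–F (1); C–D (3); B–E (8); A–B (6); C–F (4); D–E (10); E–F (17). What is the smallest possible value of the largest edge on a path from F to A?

Some routes from F to A:
F→C→D→E→A: max(4, 3, 10, 6) = 10
F→E→A: max(17, 6) = 17
F→B→E→A: max(1, 8, 6) = 8
F→B→A: max(1, 6) = 6
F→C→D→E→B→A: max(4, 3, 10, 8, 6) = 10
F→E→B→A: max(17, 8, 6) = 17
The minimum achievable maximum is 6.

6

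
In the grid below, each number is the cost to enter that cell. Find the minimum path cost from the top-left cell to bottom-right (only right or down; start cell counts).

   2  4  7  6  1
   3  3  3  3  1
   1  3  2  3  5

One optimal route is (0,0) -> (1,0) -> (2,0) -> (2,1) -> (2,2) -> (2,3) -> (2,4).
Its cost is 2 + 3 + 1 + 3 + 2 + 3 + 5 = 19.

19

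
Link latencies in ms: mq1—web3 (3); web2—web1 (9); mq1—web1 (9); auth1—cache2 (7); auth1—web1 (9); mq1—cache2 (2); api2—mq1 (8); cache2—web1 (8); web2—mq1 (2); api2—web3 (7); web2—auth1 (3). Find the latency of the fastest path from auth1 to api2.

13

Checking several routes:
auth1-web2-mq1-api2: 3 + 2 + 8 = 13
auth1-cache2-mq1-web3-api2: 7 + 2 + 3 + 7 = 19
auth1-web2-mq1-web3-api2: 3 + 2 + 3 + 7 = 15
auth1-web1-mq1-api2: 9 + 9 + 8 = 26
auth1-cache2-mq1-api2: 7 + 2 + 8 = 17
The minimum is 13 ms.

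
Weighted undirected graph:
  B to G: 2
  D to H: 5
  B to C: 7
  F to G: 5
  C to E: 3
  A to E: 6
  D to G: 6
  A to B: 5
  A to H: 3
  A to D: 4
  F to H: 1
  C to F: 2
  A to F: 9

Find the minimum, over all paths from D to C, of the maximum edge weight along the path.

Some routes from D to C:
D - G - F - C: max(6, 5, 2) = 6
D - G - F - H - A - E - C: max(6, 5, 1, 3, 6, 3) = 6
D - A - B - G - F - C: max(4, 5, 2, 5, 2) = 5
D - A - H - F - C: max(4, 3, 1, 2) = 4
D - H - A - B - G - F - C: max(5, 3, 5, 2, 5, 2) = 5
D - H - F - C: max(5, 1, 2) = 5
Best route has worst link 4.

4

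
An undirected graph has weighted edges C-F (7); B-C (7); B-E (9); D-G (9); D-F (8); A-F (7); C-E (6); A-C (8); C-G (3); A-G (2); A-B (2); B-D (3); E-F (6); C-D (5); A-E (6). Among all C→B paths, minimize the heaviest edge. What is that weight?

Some routes from C to B:
C→F→E→A→B: max(7, 6, 6, 2) = 7
C→F→A→B: max(7, 7, 2) = 7
C→E→A→B: max(6, 6, 2) = 6
C→B: max(7) = 7
C→G→A→B: max(3, 2, 2) = 3
C→D→B: max(5, 3) = 5
Smallest bottleneck: 3.

3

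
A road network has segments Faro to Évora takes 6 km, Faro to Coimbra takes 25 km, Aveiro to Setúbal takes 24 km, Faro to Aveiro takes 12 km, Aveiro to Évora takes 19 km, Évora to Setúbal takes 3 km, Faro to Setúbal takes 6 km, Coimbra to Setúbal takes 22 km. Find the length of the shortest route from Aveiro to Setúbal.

18

Checking several routes:
Aveiro - Évora - Setúbal: 19 + 3 = 22
Aveiro - Faro - Setúbal: 12 + 6 = 18
Aveiro - Faro - Évora - Setúbal: 12 + 6 + 3 = 21
Best route has total 18 km.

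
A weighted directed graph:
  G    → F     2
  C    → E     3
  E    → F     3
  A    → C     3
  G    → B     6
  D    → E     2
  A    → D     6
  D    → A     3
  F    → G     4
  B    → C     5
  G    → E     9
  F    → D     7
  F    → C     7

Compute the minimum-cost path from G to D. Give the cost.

9

Paths from G to D:
G -> E -> F -> D: 9 + 3 + 7 = 19
G -> B -> C -> E -> F -> D: 6 + 5 + 3 + 3 + 7 = 24
G -> F -> D: 2 + 7 = 9
Shortest: 9.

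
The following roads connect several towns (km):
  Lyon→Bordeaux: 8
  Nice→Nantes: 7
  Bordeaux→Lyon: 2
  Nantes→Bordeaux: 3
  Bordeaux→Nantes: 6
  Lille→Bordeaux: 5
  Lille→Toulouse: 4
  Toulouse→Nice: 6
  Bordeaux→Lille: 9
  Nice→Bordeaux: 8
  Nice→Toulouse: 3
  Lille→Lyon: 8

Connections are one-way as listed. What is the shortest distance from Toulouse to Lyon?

16

Candidate routes:
Toulouse-Nice-Bordeaux-Lille-Lyon: 6 + 8 + 9 + 8 = 31
Toulouse-Nice-Nantes-Bordeaux-Lille-Lyon: 6 + 7 + 3 + 9 + 8 = 33
Toulouse-Nice-Bordeaux-Lyon: 6 + 8 + 2 = 16
Toulouse-Nice-Nantes-Bordeaux-Lyon: 6 + 7 + 3 + 2 = 18
The minimum is 16 km.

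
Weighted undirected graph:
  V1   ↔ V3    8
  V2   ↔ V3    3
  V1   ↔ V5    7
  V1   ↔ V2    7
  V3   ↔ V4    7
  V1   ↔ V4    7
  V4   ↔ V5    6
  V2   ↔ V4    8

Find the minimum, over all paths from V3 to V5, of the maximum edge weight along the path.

7

Some routes from V3 to V5:
V3→V2→V1→V5: max(3, 7, 7) = 7
V3→V2→V1→V4→V5: max(3, 7, 7, 6) = 7
V3→V4→V1→V5: max(7, 7, 7) = 7
V3→V4→V5: max(7, 6) = 7
Best route has worst link 7.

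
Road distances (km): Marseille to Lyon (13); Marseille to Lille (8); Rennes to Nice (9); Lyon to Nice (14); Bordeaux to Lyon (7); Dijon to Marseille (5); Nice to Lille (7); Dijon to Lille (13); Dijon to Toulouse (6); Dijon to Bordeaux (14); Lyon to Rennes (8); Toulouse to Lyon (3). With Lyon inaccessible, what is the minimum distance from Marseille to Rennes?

24

Routes from Marseille to Rennes avoiding Lyon:
Marseille - Lille - Nice - Rennes: 8 + 7 + 9 = 24
Marseille - Dijon - Lille - Nice - Rennes: 5 + 13 + 7 + 9 = 34
Shortest: 24 km.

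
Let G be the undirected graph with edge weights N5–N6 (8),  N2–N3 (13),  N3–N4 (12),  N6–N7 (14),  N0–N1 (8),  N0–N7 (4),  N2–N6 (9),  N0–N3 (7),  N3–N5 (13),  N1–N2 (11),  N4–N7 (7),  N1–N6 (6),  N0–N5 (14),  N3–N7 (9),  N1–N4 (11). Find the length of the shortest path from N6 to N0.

14

Checking several routes:
N6 - N1 - N0: 6 + 8 = 14
N6 - N5 - N0: 8 + 14 = 22
N6 - N7 - N0: 14 + 4 = 18
Shortest: 14.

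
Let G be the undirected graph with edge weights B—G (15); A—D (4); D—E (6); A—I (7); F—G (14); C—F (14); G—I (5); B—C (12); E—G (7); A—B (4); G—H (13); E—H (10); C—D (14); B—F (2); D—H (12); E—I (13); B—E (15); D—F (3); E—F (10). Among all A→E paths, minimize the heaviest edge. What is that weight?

Checking several routes:
A → D → E: max(4, 6) = 6
A → B → F → D → E: max(4, 2, 3, 6) = 6
A → I → G → E: max(7, 5, 7) = 7
Smallest bottleneck: 6.

6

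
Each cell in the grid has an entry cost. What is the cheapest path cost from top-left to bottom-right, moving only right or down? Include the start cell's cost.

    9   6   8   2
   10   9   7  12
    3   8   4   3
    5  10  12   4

Best path: r0c0 r0c1 r0c2 r1c2 r2c2 r2c3 r3c3
Cost: 9 + 6 + 8 + 7 + 4 + 3 + 4 = 41
(Top row then right column would cost 44.)

41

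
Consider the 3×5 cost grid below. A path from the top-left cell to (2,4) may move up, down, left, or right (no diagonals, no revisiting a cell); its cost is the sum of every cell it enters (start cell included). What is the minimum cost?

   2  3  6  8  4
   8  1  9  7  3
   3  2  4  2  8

22

Cheapest: (0,0) -> (0,1) -> (1,1) -> (2,1) -> (2,2) -> (2,3) -> (2,4)
  2 + 3 + 1 + 2 + 4 + 2 + 8 = 22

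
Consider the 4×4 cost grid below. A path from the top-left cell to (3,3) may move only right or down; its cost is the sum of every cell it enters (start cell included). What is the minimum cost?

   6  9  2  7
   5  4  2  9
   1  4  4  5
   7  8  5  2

Cheapest: (0,0) -> (1,0) -> (2,0) -> (2,1) -> (2,2) -> (2,3) -> (3,3)
  6 + 5 + 1 + 4 + 4 + 5 + 2 = 27
For comparison, the top-then-right route costs 40.

27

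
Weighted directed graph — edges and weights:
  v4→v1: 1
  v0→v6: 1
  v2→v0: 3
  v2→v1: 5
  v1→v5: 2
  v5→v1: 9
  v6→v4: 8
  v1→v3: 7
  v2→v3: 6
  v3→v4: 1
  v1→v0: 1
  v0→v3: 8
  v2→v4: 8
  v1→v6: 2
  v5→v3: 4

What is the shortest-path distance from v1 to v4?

Comparing a few candidate routes:
v1-v6-v4: 2 + 8 = 10
v1-v5-v3-v4: 2 + 4 + 1 = 7
v1-v3-v4: 7 + 1 = 8
The minimum is 7.

7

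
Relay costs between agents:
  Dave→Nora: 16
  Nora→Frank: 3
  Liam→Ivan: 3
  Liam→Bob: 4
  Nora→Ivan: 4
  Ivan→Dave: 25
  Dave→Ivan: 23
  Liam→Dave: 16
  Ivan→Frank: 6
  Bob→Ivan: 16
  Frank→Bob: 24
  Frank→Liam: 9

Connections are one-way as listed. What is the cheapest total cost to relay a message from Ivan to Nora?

Routes from Ivan to Nora:
Ivan - Frank - Liam - Dave - Nora: 6 + 9 + 16 + 16 = 47
Ivan - Dave - Nora: 25 + 16 = 41
The minimum is 41.

41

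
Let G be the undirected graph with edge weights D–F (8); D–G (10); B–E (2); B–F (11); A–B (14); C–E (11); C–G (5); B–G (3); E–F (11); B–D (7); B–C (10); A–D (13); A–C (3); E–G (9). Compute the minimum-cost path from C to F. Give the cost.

19

Some routes from C to F:
C→G→B→F: 5 + 3 + 11 = 19
C→E→F: 11 + 11 = 22
C→G→B→D→F: 5 + 3 + 7 + 8 = 23
C→B→F: 10 + 11 = 21
C→G→D→F: 5 + 10 + 8 = 23
C→G→B→E→F: 5 + 3 + 2 + 11 = 21
The minimum is 19.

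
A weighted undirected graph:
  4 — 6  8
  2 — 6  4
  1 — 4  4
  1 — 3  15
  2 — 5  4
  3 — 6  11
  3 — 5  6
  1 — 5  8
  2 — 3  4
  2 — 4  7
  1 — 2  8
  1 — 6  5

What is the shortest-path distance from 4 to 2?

Checking several routes:
4 - 1 - 6 - 2: 4 + 5 + 4 = 13
4 - 1 - 5 - 2: 4 + 8 + 4 = 16
4 - 1 - 2: 4 + 8 = 12
4 - 2: 7
4 - 6 - 2: 8 + 4 = 12
The minimum is 7.

7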